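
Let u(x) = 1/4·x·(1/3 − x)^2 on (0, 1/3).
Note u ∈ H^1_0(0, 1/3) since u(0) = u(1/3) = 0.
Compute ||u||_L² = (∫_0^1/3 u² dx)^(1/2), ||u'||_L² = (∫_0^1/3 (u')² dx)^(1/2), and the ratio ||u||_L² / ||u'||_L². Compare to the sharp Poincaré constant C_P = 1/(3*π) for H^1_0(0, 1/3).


||u||_L² / ||u'||_L² = sqrt(14)/42 < C_P = 1/(3*π).

u(x) = 1/4·x·(1/3 − x)^2, so u'(x) = (3*x - 1)*(9*x - 1)/36.
u(x) = 1/4·x·(1/3 − x)^2 vanishes at x = 0 and x = 1/3, so u ∈ H^1_0(0, 1/3). Differentiate via the product rule and integrate the resulting polynomials term by term.
  ∫_0^1/3 u² dx = ∫_0^1/3 (x^6/16 - x^5/12 + x^4/24 - x^3/108 + x^2/1296) dx. Term by term:
    ∫_0^1/3 x^6/16 dx = 1/244944;  ∫_0^1/3 -x^5/12 dx = -1/52488;  ∫_0^1/3 x^4/24 dx = 1/29160;
    ∫_0^1/3 -x^3/108 dx = -1/34992;  ∫_0^1/3 x^2/1296 dx = 1/104976.
  Sum: 1/244944 − 1/52488 + 1/29160 − 1/34992 + 1/104976 = 1/3674160.
  ∫_0^1/3 (u')² dx = ∫_0^1/3 (9*x^4/16 - x^3/2 + 11*x^2/72 - x/54 + 1/1296) dx. Term by term:
    ∫_0^1/3 9*x^4/16 dx = 1/2160;  ∫_0^1/3 -x^3/2 dx = -1/648;  ∫_0^1/3 11*x^2/72 dx = 11/5832;
    ∫_0^1/3 -x/54 dx = -1/972;  ∫_0^1/3 1/1296 dx = 1/3888.
  Sum: 1/2160 − 1/648 + 11/5832 − 1/972 + 1/3888 = 1/29160.
∫_0^1/3 u² dx = 1/3674160, so ||u||_L² = sqrt(35)/11340.
∫_0^1/3 (u')² dx = 1/29160, so ||u'||_L² = sqrt(10)/540.
Ratio ||u||_L² / ||u'||_L² = sqrt(14)/42.
Sharp Poincaré constant on H^1_0(0, 1/3) is C_P = L/π = 1/(3*π), achieved by sin(3*π·x).
A polynomial bump cannot attain the sharp Poincaré constant (only the first sine eigenfunction does), so the ratio is strictly less than C_P, consistent with ||u||_L² ≤ C_P ||u'||_L².


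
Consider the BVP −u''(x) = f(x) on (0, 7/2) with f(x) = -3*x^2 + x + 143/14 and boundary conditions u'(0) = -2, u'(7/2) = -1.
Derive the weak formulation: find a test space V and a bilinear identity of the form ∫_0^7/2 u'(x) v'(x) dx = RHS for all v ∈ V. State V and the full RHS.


V = H^1(0, 7/2) (v unrestricted at boundary; u is determined up to an additive constant); weak form: ∫_0^7/2 u'v' dx = ∫_0^7/2 (-3*x^2 + x + 143/14) v dx − v(7/2) + 2·v(0) for all v ∈ V.

Multiply both sides by a test function v and integrate from 0 to 7/2:
  ∫_0^7/2 −u''(x) v(x) dx = ∫_0^7/2 f(x) v(x) dx.
Integrate the LHS by parts once:
  ∫_0^7/2 −u'' v dx = −[u'(x) v(x)]_0^7/2 + ∫_0^7/2 u'(x) v'(x) dx.
Thus ∫_0^7/2 u'(x) v'(x) dx = ∫_0^7/2 f(x) v(x) dx + [u'(x) v(x)]_0^7/2.
Choose V so that boundary terms are either known or forced to vanish.
u has inhomogeneous Neumann u'(0) = -2, u'(7/2) = -1. [u' v]_0^7/2 = (-1)·v(7/2) − (-2)·v(0) = − v(7/2) + 2·v(0). Take V = H^1(0, 7/2); boundary term becomes part of RHS.
Weak formulation: find u (satisfying any essential BC) such that ∫_0^7/2 u'(x) v'(x) dx = ∫_0^7/2 f v dx − v(7/2) + 2·v(0) for all v ∈ V (Neumann data are natural BCs: they enter the RHS as boundary terms).
Substituting f(x) = -3*x^2 + x + 143/14, the right-hand side is ∫_0^7/2 (-3*x^2 + x + 143/14) v dx − v(7/2) + 2·v(0).
Compatibility check (pure Neumann): taking v ≡ 1 ∈ V gives 0 = ∫_0^7/2 f dx + (-1) − (-2), i.e. ∫_0^7/2 f dx must equal u'(0) − u'(7/2) = -1. Indeed ∫_0^7/2 (-3*x^2 + x + 143/14) dx = -1, so the data are compatible. The solution is then unique only up to an additive constant (fix it e.g. by requiring ∫_0^7/2 u dx = 0).


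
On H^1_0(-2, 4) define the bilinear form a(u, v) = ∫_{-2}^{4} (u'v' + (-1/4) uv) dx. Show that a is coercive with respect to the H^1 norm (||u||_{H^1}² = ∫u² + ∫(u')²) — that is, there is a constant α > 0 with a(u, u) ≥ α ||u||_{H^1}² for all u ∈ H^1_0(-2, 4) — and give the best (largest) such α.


α = (-9 + π^2)/(π^2 + 36)

Coercivity of a(·,·) on H^1_0(-2, 4) means a(u, u) ≥ α ||u||_{H^1}² for every u ∈ H^1_0.
The interval has length L = 6, and Poincaré/coercivity depend only on L. Here a(u, u) = ∫(u')² + (-1/4)·∫u².
Here c = -1/4 < 0 with |c| < (π/L)² = π^2/36, so coercivity still holds. The condition a(u,u) ≥ α||u||_{H^1}² reads (1−α)∫(u')² ≥ (α−c)∫u². Any admissible α is ≤ 1 (rapidly oscillating u have ∫u²/∫(u')² → 0), and α = 1 would force 0 ≥ (1−c)∫u², impossible since c < 1; so 1−α > 0. By the sharp Poincaré inequality on H^1_0 of an interval of length L, ∫(u')² ≥ (π/L)²∫u² with equality for the first sine mode sin(π(x−x₀)/L) (x₀ the left endpoint), so the inequality holds for all u iff (1−α)(π/L)² ≥ α − c, i.e. α ≤ ((π/L)² + c)/((π/L)² + 1) = (1 + c(L/π)²)/(1 + (L/π)²). (Direct route, valid since c ≤ 0: Poincaré gives c∫u² ≥ c(L/π)²∫(u')², so a(u,u) ≥ (1 + c(L/π)²)∫(u')², while ||u||_{H^1}² ≤ (1 + (L/π)²)∫(u')²; dividing yields the same α.) With (π/L)² = π^2/36 and c = -1/4, the largest admissible constant is α = ((π/L)² + c)/((π/L)² + 1).
Simplifying, α = (-9 + π^2)/(π^2 + 36).


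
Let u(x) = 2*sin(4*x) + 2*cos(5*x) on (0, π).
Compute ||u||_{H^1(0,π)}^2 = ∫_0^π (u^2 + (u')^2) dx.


||u||_{H^1(0,π)}^2 = -1664/9 + 86*π

u'(x) = -10*sin(5*x) + 8*cos(4*x).
Expand u² and (u')² and integrate term by term on (0, π), using: for integers n ≥ 1, ∫_0^π sin²(nx) dx = ∫_0^π cos²(nx) dx = π/2; for n ≠ n', ∫_0^π sin(nx)sin(n'x) dx = ∫_0^π cos(nx)cos(n'x) dx = 0; and by product-to-sum, ∫_0^π sin(nx)cos(n'x) dx = ½∫_0^π [sin((n+n')x) + sin((n−n')x)] dx, which is 0 when n+n' is even and 2n/(n²−n'²) when n+n' is odd (it need not vanish on (0, π)).
  u² squared terms: (2)²·∫cos(5x)² dx = 4·π/2 = 2*π;  (2)²·∫sin(4x)² dx = 4·π/2 = 2*π.
  u² cross terms: 2·(2)·(2)·∫cos(5x)·sin(4x) dx = 8·(-8/9) = -64/9.
  So ∫_0^π u² dx = 2*π + 2*π − 64/9 = -64/9 + 4*π.
  (u')² squared terms: (-10)²·∫sin(5x)² dx = 100·π/2 = 50*π;  (8)²·∫cos(4x)² dx = 64·π/2 = 32*π.
  (u')² cross terms: 2·(-10)·(8)·∫sin(5x)·cos(4x) dx = -160·(10/9) = -1600/9.
  So ∫_0^π (u')² dx = 50*π + 32*π − 1600/9 = -1600/9 + 82*π.
||u||_{H^1}^2 = (-64/9 + 4*π) + (-1600/9 + 82*π) = -1664/9 + 86*π.


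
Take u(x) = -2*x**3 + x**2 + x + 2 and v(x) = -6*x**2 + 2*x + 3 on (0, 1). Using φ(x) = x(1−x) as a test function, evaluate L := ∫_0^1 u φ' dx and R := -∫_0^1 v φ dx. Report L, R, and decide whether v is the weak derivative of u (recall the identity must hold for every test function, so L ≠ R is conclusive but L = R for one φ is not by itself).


LHS = -1/30, RHS = -11/30. No, v is not the weak derivative of u.

u(x) = -2*x**3 + x**2 + x + 2, classical derivative u'(x) = -6*x**2 + 2*x + 1.
φ(x) = x(1−x), so φ'(x) = 1 - 2*x.
Note φ(0) = φ(1) = 0, so the boundary term u·φ vanishes.
LHS = ∫_0^1 u(x) φ'(x) dx = ∫_0^1 (4*x^4 - 4*x^3 - x^2 - 3*x + 2) dx. Term by term:
  ∫_0^1 4*x^4 dx = 4/5;  ∫_0^1 -4*x^3 dx = -1;  ∫_0^1 -x^2 dx = -1/3;
  ∫_0^1 -3*x dx = -3/2;  ∫_0^1 2 dx = 2.
Sum: 4/5 − 1 − 1/3 − 3/2 + 2 = -1/30.
So LHS = -1/30.
∫_0^1 v(x) φ(x) dx = ∫_0^1 (6*x^4 - 8*x^3 - x^2 + 3*x) dx. Term by term:
  ∫_0^1 6*x^4 dx = 6/5;  ∫_0^1 -8*x^3 dx = -2;  ∫_0^1 -x^2 dx = -1/3;
  ∫_0^1 3*x dx = 3/2.
Sum: 6/5 − 2 − 1/3 + 3/2 = 11/30.
So RHS = -∫_0^1 v(x) φ(x) dx = -11/30.
LHS − RHS = 1/3 ≠ 0, so the identity fails.
(For a valid weak derivative the identity must hold for EVERY test function, in particular this one. The failure shows v is NOT the weak derivative of u.)
Correct weak derivative would be u'(x) = -6*x**2 + 2*x + 1.


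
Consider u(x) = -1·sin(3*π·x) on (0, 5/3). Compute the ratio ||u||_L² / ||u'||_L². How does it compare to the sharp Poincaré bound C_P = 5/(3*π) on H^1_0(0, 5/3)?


||u||_L² / ||u'||_L² = 1/(3*π) < C_P = 5/(3*π).

u(x) = -1·sin(3*π·x), so u'(x) = -3*π*cos(3*π*x).
Writing u(x) = A·sin(kπx/L) with A = -1 and k = 5, use ∫_0^L sin²(kπx/L) dx = L/2 and ∫_0^L cos²(kπx/L) dx = L/2.
u² = 1·sin²(3*π·x) and (u')² = 9*π^2·cos²(3*π·x), and each of sin², cos² integrates to L/2 = 5/6 over (0, 5/3).
∫_0^5/3 u² dx = 5/6, so ||u||_L² = sqrt(30)/6.
∫_0^5/3 (u')² dx = 15*π^2/2, so ||u'||_L² = sqrt(30)*π/2.
Ratio ||u||_L² / ||u'||_L² = 1/(3*π).
Sharp Poincaré constant on H^1_0(0, 5/3) is C_P = L/π = 5/(3*π), achieved by sin(3*π/5·x).
This is the k = 5 harmonic; the ratio L/(kπ) is strictly less than C_P = L/π, consistent with the sharp inequality ||u||_L² ≤ C_P ||u'||_L².


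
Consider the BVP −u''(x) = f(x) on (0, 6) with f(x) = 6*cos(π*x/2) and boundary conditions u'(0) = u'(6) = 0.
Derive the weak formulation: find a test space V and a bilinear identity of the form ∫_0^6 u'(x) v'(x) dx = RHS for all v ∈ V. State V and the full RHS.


V = H^1(0, 6) (no boundary constraint on v; u is determined up to an additive constant); weak form: ∫_0^6 u'v' dx = ∫_0^6 (6*cos(π*x/2)) v dx for all v ∈ V.

Multiply both sides by a test function v and integrate from 0 to 6:
  ∫_0^6 −u''(x) v(x) dx = ∫_0^6 f(x) v(x) dx.
Integrate the LHS by parts once:
  ∫_0^6 −u'' v dx = −[u'(x) v(x)]_0^6 + ∫_0^6 u'(x) v'(x) dx.
Thus ∫_0^6 u'(x) v'(x) dx = ∫_0^6 f(x) v(x) dx + [u'(x) v(x)]_0^6.
Choose V so that boundary terms are either known or forced to vanish.
u has homogeneous Neumann: u'(0) = u'(6) = 0. So [u' v]_0^6 = 0·v(6) − 0·v(0) = 0 for any v; take V = H^1(0, 6).
Weak formulation: find u (satisfying any essential BC) such that ∫_0^6 u'(x) v'(x) dx = ∫_0^6 f v dx for all v ∈ V (homogeneous Neumann, so boundary terms vanish).
Substituting f(x) = 6*cos(π*x/2), the right-hand side is ∫_0^6 (6*cos(π*x/2)) v dx.
Compatibility check (pure Neumann): taking v ≡ 1 ∈ V gives 0 = ∫_0^6 f dx + (0) − (0), i.e. ∫_0^6 f dx must equal u'(0) − u'(6) = 0. Indeed ∫_0^6 (6*cos(π*x/2)) dx = 0, so the data are compatible. The solution is then unique only up to an additive constant (fix it e.g. by requiring ∫_0^6 u dx = 0).


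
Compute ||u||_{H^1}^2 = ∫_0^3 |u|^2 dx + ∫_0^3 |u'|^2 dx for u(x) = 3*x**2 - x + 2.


||u||_{H^1}^2 = 6999/10

The H^1 norm (squared) on an interval (0, L) is
  ||u||_{H^1}^2 = ∫_0^L u(x)^2 dx + ∫_0^L u'(x)^2 dx.
Compute u'(x) = 6*x - 1.
Then u(x)^2 = 9*x**4 - 6*x**3 + 13*x**2 - 4*x + 4 and u'(x)^2 = 36*x**2 - 12*x + 1.
Integrate each monomial from 0 to 3 using ∫_0^3 c·x^n dx = c·3^(n+1)/(n+1):
  ∫_0^3 u(x)^2 dx = ∫_0^3 (9*x^4 - 6*x^3 + 13*x^2 - 4*x + 4) dx. Term by term:
    ∫_0^3 9*x^4 dx = 2187/5;  ∫_0^3 -6*x^3 dx = -243/2;  ∫_0^3 13*x^2 dx = 117;
    ∫_0^3 -4*x dx = -18;  ∫_0^3 4 dx = 12.
  Sum: 2187/5 − 243/2 + 117 − 18 + 12 = 4269/10.
  ∫_0^3 u'(x)^2 dx = ∫_0^3 (36*x^2 - 12*x + 1) dx. Term by term:
    ∫_0^3 36*x^2 dx = 324;  ∫_0^3 -12*x dx = -54;  ∫_0^3 1 dx = 3.
  Sum: 324 − 54 + 3 = 273.
Adding: ||u||_{H^1}^2 = 4269/10 + 273 = 6999/10.


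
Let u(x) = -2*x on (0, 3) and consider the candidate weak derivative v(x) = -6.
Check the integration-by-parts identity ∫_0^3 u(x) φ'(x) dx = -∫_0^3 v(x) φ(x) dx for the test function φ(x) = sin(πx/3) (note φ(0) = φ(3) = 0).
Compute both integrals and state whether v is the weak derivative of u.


LHS = 12/π, RHS = 36/π. No, v is not the weak derivative of u.

u(x) = -2*x, classical derivative u'(x) = -2.
φ(x) = sin(πx/3), so φ'(x) = π*cos(π*x/3)/3.
Note φ(0) = φ(3) = 0, so the boundary term u·φ vanishes.
LHS = ∫_0^3 u(x) φ'(x) dx = ∫_0^3 (-2*π*x*cos(π*x/3)/3) dx. Term by term:
  ∫_0^3 -2*π*x*cos(π*x/3)/3 dx = 12/π.
So LHS = 12/π.
∫_0^3 v(x) φ(x) dx = ∫_0^3 (-6*sin(π*x/3)) dx. Term by term:
  ∫_0^3 -6*sin(π*x/3) dx = -36/π.
So RHS = -∫_0^3 v(x) φ(x) dx = 36/π.
LHS − RHS = -24/π ≠ 0, so the identity fails.
(For a valid weak derivative the identity must hold for EVERY test function, in particular this one. The failure shows v is NOT the weak derivative of u.)
Correct weak derivative would be u'(x) = -2.


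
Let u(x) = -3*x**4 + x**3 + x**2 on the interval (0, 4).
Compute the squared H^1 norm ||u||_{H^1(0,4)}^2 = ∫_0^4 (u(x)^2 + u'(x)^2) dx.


||u||_{H^1}^2 = 50779648/105

The H^1 norm (squared) on an interval (0, L) is
  ||u||_{H^1}^2 = ∫_0^L u(x)^2 dx + ∫_0^L u'(x)^2 dx.
Compute u'(x) = -12*x**3 + 3*x**2 + 2*x.
Then u(x)^2 = 9*x**8 - 6*x**7 - 5*x**6 + 2*x**5 + x**4 and u'(x)^2 = 144*x**6 - 72*x**5 - 39*x**4 + 12*x**3 + 4*x**2.
Integrate each monomial from 0 to 4 using ∫_0^4 c·x^n dx = c·4^(n+1)/(n+1):
  ∫_0^4 u(x)^2 dx = ∫_0^4 (9*x^8 - 6*x^7 - 5*x^6 + 2*x^5 + x^4) dx. Term by term:
    ∫_0^4 9*x^8 dx = 262144;  ∫_0^4 -6*x^7 dx = -49152;  ∫_0^4 -5*x^6 dx = -81920/7;
    ∫_0^4 2*x^5 dx = 4096/3;  ∫_0^4 x^4 dx = 1024/5.
  Sum: 262144 − 49152 − 81920/7 + 4096/3 + 1024/5 = 21300224/105.
  ∫_0^4 u'(x)^2 dx = ∫_0^4 (144*x^6 - 72*x^5 - 39*x^4 + 12*x^3 + 4*x^2) dx. Term by term:
    ∫_0^4 144*x^6 dx = 2359296/7;  ∫_0^4 -72*x^5 dx = -49152;  ∫_0^4 -39*x^4 dx = -39936/5;
    ∫_0^4 12*x^3 dx = 768;  ∫_0^4 4*x^2 dx = 256/3.
  Sum: 2359296/7 − 49152 − 39936/5 + 768 + 256/3 = 29479424/105.
Adding: ||u||_{H^1}^2 = 21300224/105 + 29479424/105 = 50779648/105.


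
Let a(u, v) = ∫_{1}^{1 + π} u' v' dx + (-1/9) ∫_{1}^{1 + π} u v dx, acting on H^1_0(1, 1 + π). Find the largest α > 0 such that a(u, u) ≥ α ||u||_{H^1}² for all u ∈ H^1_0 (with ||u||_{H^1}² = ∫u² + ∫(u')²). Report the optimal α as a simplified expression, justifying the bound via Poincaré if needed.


α = 4/9

Coercivity of a(·,·) on H^1_0(1, 1 + π) means a(u, u) ≥ α ||u||_{H^1}² for every u ∈ H^1_0.
The interval has length L = π, and Poincaré/coercivity depend only on L. Here a(u, u) = ∫(u')² + (-1/9)·∫u².
Here c = -1/9 < 0 with |c| < (π/L)² = 1, so coercivity still holds. The condition a(u,u) ≥ α||u||_{H^1}² reads (1−α)∫(u')² ≥ (α−c)∫u². Any admissible α is ≤ 1 (rapidly oscillating u have ∫u²/∫(u')² → 0), and α = 1 would force 0 ≥ (1−c)∫u², impossible since c < 1; so 1−α > 0. By the sharp Poincaré inequality on H^1_0 of an interval of length L, ∫(u')² ≥ (π/L)²∫u² with equality for the first sine mode sin(π(x−x₀)/L) (x₀ the left endpoint), so the inequality holds for all u iff (1−α)(π/L)² ≥ α − c, i.e. α ≤ ((π/L)² + c)/((π/L)² + 1) = (1 + c(L/π)²)/(1 + (L/π)²). (Direct route, valid since c ≤ 0: Poincaré gives c∫u² ≥ c(L/π)²∫(u')², so a(u,u) ≥ (1 + c(L/π)²)∫(u')², while ||u||_{H^1}² ≤ (1 + (L/π)²)∫(u')²; dividing yields the same α.) With (π/L)² = 1 and c = -1/9, the largest admissible constant is α = ((π/L)² + c)/((π/L)² + 1).
Simplifying, α = 4/9.


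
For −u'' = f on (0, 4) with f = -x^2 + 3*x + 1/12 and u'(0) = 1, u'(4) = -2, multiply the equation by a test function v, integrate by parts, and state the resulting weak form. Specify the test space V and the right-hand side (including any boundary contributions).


V = H^1(0, 4) (v unrestricted at boundary; u is determined up to an additive constant); weak form: ∫_0^4 u'v' dx = ∫_0^4 (-x^2 + 3*x + 1/12) v dx − 2·v(4) − v(0) for all v ∈ V.

Multiply both sides by a test function v and integrate from 0 to 4:
  ∫_0^4 −u''(x) v(x) dx = ∫_0^4 f(x) v(x) dx.
Integrate the LHS by parts once:
  ∫_0^4 −u'' v dx = −[u'(x) v(x)]_0^4 + ∫_0^4 u'(x) v'(x) dx.
Thus ∫_0^4 u'(x) v'(x) dx = ∫_0^4 f(x) v(x) dx + [u'(x) v(x)]_0^4.
Choose V so that boundary terms are either known or forced to vanish.
u has inhomogeneous Neumann u'(0) = 1, u'(4) = -2. [u' v]_0^4 = (-2)·v(4) − (1)·v(0) = − 2·v(4) − v(0). Take V = H^1(0, 4); boundary term becomes part of RHS.
Weak formulation: find u (satisfying any essential BC) such that ∫_0^4 u'(x) v'(x) dx = ∫_0^4 f v dx − 2·v(4) − v(0) for all v ∈ V (Neumann data are natural BCs: they enter the RHS as boundary terms).
Substituting f(x) = -x^2 + 3*x + 1/12, the right-hand side is ∫_0^4 (-x^2 + 3*x + 1/12) v dx − 2·v(4) − v(0).
Compatibility check (pure Neumann): taking v ≡ 1 ∈ V gives 0 = ∫_0^4 f dx + (-2) − (1), i.e. ∫_0^4 f dx must equal u'(0) − u'(4) = 3. Indeed ∫_0^4 (-x^2 + 3*x + 1/12) dx = 3, so the data are compatible. The solution is then unique only up to an additive constant (fix it e.g. by requiring ∫_0^4 u dx = 0).


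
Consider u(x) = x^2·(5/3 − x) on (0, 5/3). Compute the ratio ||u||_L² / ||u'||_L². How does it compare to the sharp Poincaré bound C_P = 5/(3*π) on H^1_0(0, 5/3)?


||u||_L² / ||u'||_L² = 5*sqrt(14)/42 < C_P = 5/(3*π).

u(x) = x^2·(5/3 − x), so u'(x) = x*(10 - 9*x)/3.
u(x) = x^2·(5/3 − x) vanishes at x = 0 and x = 5/3, so u ∈ H^1_0(0, 5/3). Differentiate via the product rule and integrate the resulting polynomials term by term.
  ∫_0^5/3 u² dx = ∫_0^5/3 (x^6 - 10*x^5/3 + 25*x^4/9) dx. Term by term:
    ∫_0^5/3 x^6 dx = 78125/15309;  ∫_0^5/3 -10*x^5/3 dx = -78125/6561;  ∫_0^5/3 25*x^4/9 dx = 15625/2187.
  Sum: 78125/15309 − 78125/6561 + 15625/2187 = 15625/45927.
  ∫_0^5/3 (u')² dx = ∫_0^5/3 (9*x^4 - 20*x^3 + 100*x^2/9) dx. Term by term:
    ∫_0^5/3 9*x^4 dx = 625/27;  ∫_0^5/3 -20*x^3 dx = -3125/81;  ∫_0^5/3 100*x^2/9 dx = 12500/729.
  Sum: 625/27 − 3125/81 + 12500/729 = 1250/729.
∫_0^5/3 u² dx = 15625/45927, so ||u||_L² = 125*sqrt(7)/567.
∫_0^5/3 (u')² dx = 1250/729, so ||u'||_L² = 25*sqrt(2)/27.
Ratio ||u||_L² / ||u'||_L² = 5*sqrt(14)/42.
Sharp Poincaré constant on H^1_0(0, 5/3) is C_P = L/π = 5/(3*π), achieved by sin(3*π/5·x).
A polynomial bump cannot attain the sharp Poincaré constant (only the first sine eigenfunction does), so the ratio is strictly less than C_P, consistent with ||u||_L² ≤ C_P ||u'||_L².


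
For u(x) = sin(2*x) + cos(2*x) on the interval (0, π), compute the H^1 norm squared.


||u||_{H^1(0,π)}^2 = 5*π

u'(x) = -2*sin(2*x) + 2*cos(2*x).
Expand u² and (u')² and integrate term by term on (0, π), using: for integers n ≥ 1, ∫_0^π sin²(nx) dx = ∫_0^π cos²(nx) dx = π/2; for n ≠ n', ∫_0^π sin(nx)sin(n'x) dx = ∫_0^π cos(nx)cos(n'x) dx = 0; and by product-to-sum, ∫_0^π sin(nx)cos(n'x) dx = ½∫_0^π [sin((n+n')x) + sin((n−n')x)] dx, which is 0 when n+n' is even and 2n/(n²−n'²) when n+n' is odd (it need not vanish on (0, π)).
  u² squared terms: (1)²·∫cos(2x)² dx = 1·π/2 = π/2;  (1)²·∫sin(2x)² dx = 1·π/2 = π/2.
  u² cross terms: 2·(1)·(1)·∫cos(2x)·sin(2x) dx = 2·(0) = 0.
  So ∫_0^π u² dx = π/2 + π/2 + 0 = π.
  (u')² squared terms: (-2)²·∫sin(2x)² dx = 4·π/2 = 2*π;  (2)²·∫cos(2x)² dx = 4·π/2 = 2*π.
  (u')² cross terms: 2·(-2)·(2)·∫sin(2x)·cos(2x) dx = -8·(0) = 0.
  So ∫_0^π (u')² dx = 2*π + 2*π + 0 = 4*π.
||u||_{H^1}^2 = (π) + (4*π) = 5*π.


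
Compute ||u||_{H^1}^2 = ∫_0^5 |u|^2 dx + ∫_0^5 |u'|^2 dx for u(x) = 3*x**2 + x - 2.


||u||_{H^1}^2 = 46375/6

The H^1 norm (squared) on an interval (0, L) is
  ||u||_{H^1}^2 = ∫_0^L u(x)^2 dx + ∫_0^L u'(x)^2 dx.
Compute u'(x) = 6*x + 1.
Then u(x)^2 = 9*x**4 + 6*x**3 - 11*x**2 - 4*x + 4 and u'(x)^2 = 36*x**2 + 12*x + 1.
Integrate each monomial from 0 to 5 using ∫_0^5 c·x^n dx = c·5^(n+1)/(n+1):
  ∫_0^5 u(x)^2 dx = ∫_0^5 (9*x^4 + 6*x^3 - 11*x^2 - 4*x + 4) dx. Term by term:
    ∫_0^5 9*x^4 dx = 5625;  ∫_0^5 6*x^3 dx = 1875/2;  ∫_0^5 -11*x^2 dx = -1375/3;
    ∫_0^5 -4*x dx = -50;  ∫_0^5 4 dx = 20.
  Sum: 5625 + 1875/2 − 1375/3 − 50 + 20 = 36445/6.
  ∫_0^5 u'(x)^2 dx = ∫_0^5 (36*x^2 + 12*x + 1) dx. Term by term:
    ∫_0^5 36*x^2 dx = 1500;  ∫_0^5 12*x dx = 150;  ∫_0^5 1 dx = 5.
  Sum: 1500 + 150 + 5 = 1655.
Adding: ||u||_{H^1}^2 = 36445/6 + 1655 = 46375/6.


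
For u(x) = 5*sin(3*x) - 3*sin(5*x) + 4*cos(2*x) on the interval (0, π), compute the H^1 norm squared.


||u||_{H^1(0,π)}^2 = 1280/7 + 282*π

u'(x) = -8*sin(2*x) + 15*cos(3*x) - 15*cos(5*x).
Expand u² and (u')² and integrate term by term on (0, π), using: for integers n ≥ 1, ∫_0^π sin²(nx) dx = ∫_0^π cos²(nx) dx = π/2; for n ≠ n', ∫_0^π sin(nx)sin(n'x) dx = ∫_0^π cos(nx)cos(n'x) dx = 0; and by product-to-sum, ∫_0^π sin(nx)cos(n'x) dx = ½∫_0^π [sin((n+n')x) + sin((n−n')x)] dx, which is 0 when n+n' is even and 2n/(n²−n'²) when n+n' is odd (it need not vanish on (0, π)).
  u² squared terms: (-3)²·∫sin(5x)² dx = 9·π/2 = 9*π/2;  (4)²·∫cos(2x)² dx = 16·π/2 = 8*π;  (5)²·∫sin(3x)² dx = 25·π/2 = 25*π/2.
  u² cross terms: 2·(-3)·(4)·∫sin(5x)·cos(2x) dx = -24·(10/21) = -80/7;  2·(-3)·(5)·∫sin(5x)·sin(3x) dx = -30·(0) = 0;  2·(4)·(5)·∫cos(2x)·sin(3x) dx = 40·(6/5) = 48.
  So ∫_0^π u² dx = 9*π/2 + 8*π + 25*π/2 − 80/7 + 0 + 48 = 256/7 + 25*π.
  (u')² squared terms: (-15)²·∫cos(5x)² dx = 225·π/2 = 225*π/2;  (-8)²·∫sin(2x)² dx = 64·π/2 = 32*π;  (15)²·∫cos(3x)² dx = 225·π/2 = 225*π/2.
  (u')² cross terms: 2·(-15)·(-8)·∫cos(5x)·sin(2x) dx = 240·(-4/21) = -320/7;  2·(-15)·(15)·∫cos(5x)·cos(3x) dx = -450·(0) = 0;  2·(-8)·(15)·∫sin(2x)·cos(3x) dx = -240·(-4/5) = 192.
  So ∫_0^π (u')² dx = 225*π/2 + 32*π + 225*π/2 − 320/7 + 0 + 192 = 1024/7 + 257*π.
||u||_{H^1}^2 = (256/7 + 25*π) + (1024/7 + 257*π) = 1280/7 + 282*π.


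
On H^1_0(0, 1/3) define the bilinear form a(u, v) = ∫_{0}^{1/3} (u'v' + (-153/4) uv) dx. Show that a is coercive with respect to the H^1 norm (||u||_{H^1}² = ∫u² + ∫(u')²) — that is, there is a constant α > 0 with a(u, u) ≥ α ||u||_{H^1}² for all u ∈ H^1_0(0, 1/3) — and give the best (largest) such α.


α = 9*(-17 + 4*π^2)/(4*(1 + 9*π^2))

Coercivity of a(·,·) on H^1_0(0, 1/3) means a(u, u) ≥ α ||u||_{H^1}² for every u ∈ H^1_0.
The interval has length L = 1/3, and Poincaré/coercivity depend only on L. Here a(u, u) = ∫(u')² + (-153/4)·∫u².
Here c = -153/4 < 0 with |c| < (π/L)² = 9*π^2, so coercivity still holds. The condition a(u,u) ≥ α||u||_{H^1}² reads (1−α)∫(u')² ≥ (α−c)∫u². Any admissible α is ≤ 1 (rapidly oscillating u have ∫u²/∫(u')² → 0), and α = 1 would force 0 ≥ (1−c)∫u², impossible since c < 1; so 1−α > 0. By the sharp Poincaré inequality on H^1_0 of an interval of length L, ∫(u')² ≥ (π/L)²∫u² with equality for the first sine mode sin(π(x−x₀)/L) (x₀ the left endpoint), so the inequality holds for all u iff (1−α)(π/L)² ≥ α − c, i.e. α ≤ ((π/L)² + c)/((π/L)² + 1) = (1 + c(L/π)²)/(1 + (L/π)²). (Direct route, valid since c ≤ 0: Poincaré gives c∫u² ≥ c(L/π)²∫(u')², so a(u,u) ≥ (1 + c(L/π)²)∫(u')², while ||u||_{H^1}² ≤ (1 + (L/π)²)∫(u')²; dividing yields the same α.) With (π/L)² = 9*π^2 and c = -153/4, the largest admissible constant is α = ((π/L)² + c)/((π/L)² + 1).
Simplifying, α = 9*(-17 + 4*π^2)/(4*(1 + 9*π^2)).


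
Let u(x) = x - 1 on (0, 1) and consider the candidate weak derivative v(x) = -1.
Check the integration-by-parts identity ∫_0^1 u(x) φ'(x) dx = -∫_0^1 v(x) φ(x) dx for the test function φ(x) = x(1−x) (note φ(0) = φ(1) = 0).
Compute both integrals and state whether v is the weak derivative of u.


LHS = -1/6, RHS = 1/6. No, v is not the weak derivative of u.

u(x) = x - 1, classical derivative u'(x) = 1.
φ(x) = x(1−x), so φ'(x) = 1 - 2*x.
Note φ(0) = φ(1) = 0, so the boundary term u·φ vanishes.
LHS = ∫_0^1 u(x) φ'(x) dx = ∫_0^1 (-2*x^2 + 3*x - 1) dx. Term by term:
  ∫_0^1 -2*x^2 dx = -2/3;  ∫_0^1 3*x dx = 3/2;  ∫_0^1 -1 dx = -1.
Sum: -2/3 + 3/2 − 1 = -1/6.
So LHS = -1/6.
∫_0^1 v(x) φ(x) dx = ∫_0^1 (x^2 - x) dx. Term by term:
  ∫_0^1 x^2 dx = 1/3;  ∫_0^1 -x dx = -1/2.
Sum: 1/3 − 1/2 = -1/6.
So RHS = -∫_0^1 v(x) φ(x) dx = 1/6.
LHS − RHS = -1/3 ≠ 0, so the identity fails.
(For a valid weak derivative the identity must hold for EVERY test function, in particular this one. The failure shows v is NOT the weak derivative of u.)
Correct weak derivative would be u'(x) = 1.


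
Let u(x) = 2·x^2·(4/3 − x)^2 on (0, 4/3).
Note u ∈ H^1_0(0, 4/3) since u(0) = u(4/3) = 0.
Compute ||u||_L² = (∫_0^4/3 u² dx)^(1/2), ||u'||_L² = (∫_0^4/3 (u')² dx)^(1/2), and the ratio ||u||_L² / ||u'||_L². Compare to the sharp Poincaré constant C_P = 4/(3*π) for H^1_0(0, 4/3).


||u||_L² / ||u'||_L² = 2*sqrt(3)/9 < C_P = 4/(3*π).

u(x) = 2·x^2·(4/3 − x)^2, so u'(x) = 8*x*(3*x - 4)*(3*x - 2)/9.
u(x) = 2·x^2·(4/3 − x)^2 vanishes at x = 0 and x = 4/3, so u ∈ H^1_0(0, 4/3). Differentiate via the product rule and integrate the resulting polynomials term by term.
  ∫_0^4/3 u² dx = ∫_0^4/3 (4*x^8 - 64*x^7/3 + 128*x^6/3 - 1024*x^5/27 + 1024*x^4/81) dx. Term by term:
    ∫_0^4/3 4*x^8 dx = 1048576/177147;  ∫_0^4/3 -64*x^7/3 dx = -524288/19683;  ∫_0^4/3 128*x^6/3 dx = 2097152/45927;
    ∫_0^4/3 -1024*x^5/27 dx = -2097152/59049;  ∫_0^4/3 1024*x^4/81 dx = 1048576/98415.
  Sum: 1048576/177147 − 524288/19683 + 2097152/45927 − 2097152/59049 + 1048576/98415 = 524288/6200145.
  ∫_0^4/3 (u')² dx = ∫_0^4/3 (64*x^6 - 256*x^5 + 3328*x^4/9 - 2048*x^3/9 + 4096*x^2/81) dx. Term by term:
    ∫_0^4/3 64*x^6 dx = 1048576/15309;  ∫_0^4/3 -256*x^5 dx = -524288/2187;  ∫_0^4/3 3328*x^4/9 dx = 3407872/10935;
    ∫_0^4/3 -2048*x^3/9 dx = -131072/729;  ∫_0^4/3 4096*x^2/81 dx = 262144/6561.
  Sum: 1048576/15309 − 524288/2187 + 3407872/10935 − 131072/729 + 262144/6561 = 131072/229635.
∫_0^4/3 u² dx = 524288/6200145, so ||u||_L² = 512*sqrt(210)/25515.
∫_0^4/3 (u')² dx = 131072/229635, so ||u'||_L² = 256*sqrt(70)/2835.
Ratio ||u||_L² / ||u'||_L² = 2*sqrt(3)/9.
Sharp Poincaré constant on H^1_0(0, 4/3) is C_P = L/π = 4/(3*π), achieved by sin(3*π/4·x).
A polynomial bump cannot attain the sharp Poincaré constant (only the first sine eigenfunction does), so the ratio is strictly less than C_P, consistent with ||u||_L² ≤ C_P ||u'||_L².


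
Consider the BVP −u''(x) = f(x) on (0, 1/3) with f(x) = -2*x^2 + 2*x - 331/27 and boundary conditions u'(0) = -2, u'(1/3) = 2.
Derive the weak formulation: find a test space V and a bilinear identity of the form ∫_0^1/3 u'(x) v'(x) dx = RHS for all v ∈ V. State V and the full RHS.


V = H^1(0, 1/3) (v unrestricted at boundary; u is determined up to an additive constant); weak form: ∫_0^1/3 u'v' dx = ∫_0^1/3 (-2*x^2 + 2*x - 331/27) v dx + 2·v(1/3) + 2·v(0) for all v ∈ V.

Multiply both sides by a test function v and integrate from 0 to 1/3:
  ∫_0^1/3 −u''(x) v(x) dx = ∫_0^1/3 f(x) v(x) dx.
Integrate the LHS by parts once:
  ∫_0^1/3 −u'' v dx = −[u'(x) v(x)]_0^1/3 + ∫_0^1/3 u'(x) v'(x) dx.
Thus ∫_0^1/3 u'(x) v'(x) dx = ∫_0^1/3 f(x) v(x) dx + [u'(x) v(x)]_0^1/3.
Choose V so that boundary terms are either known or forced to vanish.
u has inhomogeneous Neumann u'(0) = -2, u'(1/3) = 2. [u' v]_0^1/3 = (2)·v(1/3) − (-2)·v(0) = 2·v(1/3) + 2·v(0). Take V = H^1(0, 1/3); boundary term becomes part of RHS.
Weak formulation: find u (satisfying any essential BC) such that ∫_0^1/3 u'(x) v'(x) dx = ∫_0^1/3 f v dx + 2·v(1/3) + 2·v(0) for all v ∈ V (Neumann data are natural BCs: they enter the RHS as boundary terms).
Substituting f(x) = -2*x^2 + 2*x - 331/27, the right-hand side is ∫_0^1/3 (-2*x^2 + 2*x - 331/27) v dx + 2·v(1/3) + 2·v(0).
Compatibility check (pure Neumann): taking v ≡ 1 ∈ V gives 0 = ∫_0^1/3 f dx + (2) − (-2), i.e. ∫_0^1/3 f dx must equal u'(0) − u'(1/3) = -4. Indeed ∫_0^1/3 (-2*x^2 + 2*x - 331/27) dx = -4, so the data are compatible. The solution is then unique only up to an additive constant (fix it e.g. by requiring ∫_0^1/3 u dx = 0).


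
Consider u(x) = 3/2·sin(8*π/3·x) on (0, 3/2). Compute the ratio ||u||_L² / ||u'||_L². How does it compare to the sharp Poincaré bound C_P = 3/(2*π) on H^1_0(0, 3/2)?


||u||_L² / ||u'||_L² = 3/(8*π) < C_P = 3/(2*π).

u(x) = 3/2·sin(8*π/3·x), so u'(x) = 4*π*cos(8*π*x/3).
Writing u(x) = A·sin(kπx/L) with A = 3/2 and k = 4, use ∫_0^L sin²(kπx/L) dx = L/2 and ∫_0^L cos²(kπx/L) dx = L/2.
u² = 9/4·sin²(8*π/3·x) and (u')² = 16*π^2·cos²(8*π/3·x), and each of sin², cos² integrates to L/2 = 3/4 over (0, 3/2).
∫_0^3/2 u² dx = 27/16, so ||u||_L² = 3*sqrt(3)/4.
∫_0^3/2 (u')² dx = 12*π^2, so ||u'||_L² = 2*sqrt(3)*π.
Ratio ||u||_L² / ||u'||_L² = 3/(8*π).
Sharp Poincaré constant on H^1_0(0, 3/2) is C_P = L/π = 3/(2*π), achieved by sin(2*π/3·x).
This is the k = 4 harmonic; the ratio L/(kπ) is strictly less than C_P = L/π, consistent with the sharp inequality ||u||_L² ≤ C_P ||u'||_L².


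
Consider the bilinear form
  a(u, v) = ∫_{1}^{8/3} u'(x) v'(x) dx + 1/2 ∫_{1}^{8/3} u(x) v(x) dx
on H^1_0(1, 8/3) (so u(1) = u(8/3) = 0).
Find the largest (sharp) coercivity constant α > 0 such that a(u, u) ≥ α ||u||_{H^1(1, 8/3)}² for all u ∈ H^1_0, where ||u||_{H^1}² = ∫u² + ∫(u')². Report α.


α = (25 + 18*π^2)/(2*(25 + 9*π^2))

Coercivity of a(·,·) on H^1_0(1, 8/3) means a(u, u) ≥ α ||u||_{H^1}² for every u ∈ H^1_0.
The interval has length L = 5/3, and Poincaré/coercivity depend only on L. Here a(u, u) = ∫(u')² + (1/2)·∫u².
Here 0 < c = 1/2 < 1. The condition a(u,u) ≥ α||u||_{H^1}² reads (1−α)∫(u')² ≥ (α−c)∫u². Any admissible α is ≤ 1 (rapidly oscillating u have ∫u²/∫(u')² → 0), and α = 1 would force 0 ≥ (1−c)∫u², impossible since c < 1; so 1−α > 0. By the sharp Poincaré inequality on H^1_0 of an interval of length L, ∫(u')² ≥ (π/L)²∫u² with equality for the first sine mode sin(π(x−x₀)/L) (x₀ the left endpoint), so the inequality holds for all u iff (1−α)(π/L)² ≥ α − c, i.e. α ≤ ((π/L)² + c)/((π/L)² + 1) = (1 + c(L/π)²)/(1 + (L/π)²). With (π/L)² = 9*π^2/25 and c = 1/2, the largest admissible constant is α = ((π/L)² + c)/((π/L)² + 1).
Simplifying, α = (25 + 18*π^2)/(2*(25 + 9*π^2)).


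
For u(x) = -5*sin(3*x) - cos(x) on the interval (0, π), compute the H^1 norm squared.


||u||_{H^1(0,π)}^2 = 126*π

u'(x) = sin(x) - 15*cos(3*x).
Expand u² and (u')² and integrate term by term on (0, π), using: for integers n ≥ 1, ∫_0^π sin²(nx) dx = ∫_0^π cos²(nx) dx = π/2; for n ≠ n', ∫_0^π sin(nx)sin(n'x) dx = ∫_0^π cos(nx)cos(n'x) dx = 0; and by product-to-sum, ∫_0^π sin(nx)cos(n'x) dx = ½∫_0^π [sin((n+n')x) + sin((n−n')x)] dx, which is 0 when n+n' is even and 2n/(n²−n'²) when n+n' is odd (it need not vanish on (0, π)).
  u² squared terms: (-1)²·∫cos(x)² dx = 1·π/2 = π/2;  (-5)²·∫sin(3x)² dx = 25·π/2 = 25*π/2.
  u² cross terms: 2·(-1)·(-5)·∫cos(x)·sin(3x) dx = 10·(0) = 0.
  So ∫_0^π u² dx = π/2 + 25*π/2 + 0 = 13*π.
  (u')² squared terms: (-15)²·∫cos(3x)² dx = 225·π/2 = 225*π/2;  (1)²·∫sin(x)² dx = 1·π/2 = π/2.
  (u')² cross terms: 2·(-15)·(1)·∫cos(3x)·sin(x) dx = -30·(0) = 0.
  So ∫_0^π (u')² dx = 225*π/2 + π/2 + 0 = 113*π.
||u||_{H^1}^2 = (13*π) + (113*π) = 126*π.


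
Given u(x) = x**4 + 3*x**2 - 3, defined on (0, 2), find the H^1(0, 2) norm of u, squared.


||u||_{H^1}^2 = 268246/315

The H^1 norm (squared) on an interval (0, L) is
  ||u||_{H^1}^2 = ∫_0^L u(x)^2 dx + ∫_0^L u'(x)^2 dx.
Compute u'(x) = 4*x**3 + 6*x.
Then u(x)^2 = x**8 + 6*x**6 + 3*x**4 - 18*x**2 + 9 and u'(x)^2 = 16*x**6 + 48*x**4 + 36*x**2.
Integrate each monomial from 0 to 2 using ∫_0^2 c·x^n dx = c·2^(n+1)/(n+1):
  ∫_0^2 u(x)^2 dx = ∫_0^2 (x^8 + 6*x^6 + 3*x^4 - 18*x^2 + 9) dx. Term by term:
    ∫_0^2 x^8 dx = 512/9;  ∫_0^2 6*x^6 dx = 768/7;  ∫_0^2 3*x^4 dx = 96/5;
    ∫_0^2 -18*x^2 dx = -48;  ∫_0^2 9 dx = 18.
  Sum: 512/9 + 768/7 + 96/5 − 48 + 18 = 49078/315.
  ∫_0^2 u'(x)^2 dx = ∫_0^2 (16*x^6 + 48*x^4 + 36*x^2) dx. Term by term:
    ∫_0^2 16*x^6 dx = 2048/7;  ∫_0^2 48*x^4 dx = 1536/5;  ∫_0^2 36*x^2 dx = 96.
  Sum: 2048/7 + 1536/5 + 96 = 24352/35.
Adding: ||u||_{H^1}^2 = 49078/315 + 24352/35 = 268246/315.


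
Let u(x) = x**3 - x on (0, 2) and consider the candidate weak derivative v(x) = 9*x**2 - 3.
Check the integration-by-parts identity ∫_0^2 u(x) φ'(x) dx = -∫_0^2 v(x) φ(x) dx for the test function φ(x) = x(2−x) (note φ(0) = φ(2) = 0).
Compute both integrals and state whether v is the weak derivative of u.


LHS = -52/15, RHS = -52/5. No, v is not the weak derivative of u.

u(x) = x**3 - x, classical derivative u'(x) = 3*x**2 - 1.
φ(x) = x(2−x), so φ'(x) = 2 - 2*x.
Note φ(0) = φ(2) = 0, so the boundary term u·φ vanishes.
LHS = ∫_0^2 u(x) φ'(x) dx = ∫_0^2 (-2*x^4 + 2*x^3 + 2*x^2 - 2*x) dx. Term by term:
  ∫_0^2 -2*x^4 dx = -64/5;  ∫_0^2 2*x^3 dx = 8;  ∫_0^2 2*x^2 dx = 16/3;
  ∫_0^2 -2*x dx = -4.
Sum: -64/5 + 8 + 16/3 − 4 = -52/15.
So LHS = -52/15.
∫_0^2 v(x) φ(x) dx = ∫_0^2 (-9*x^4 + 18*x^3 + 3*x^2 - 6*x) dx. Term by term:
  ∫_0^2 -9*x^4 dx = -288/5;  ∫_0^2 18*x^3 dx = 72;  ∫_0^2 3*x^2 dx = 8;
  ∫_0^2 -6*x dx = -12.
Sum: -288/5 + 72 + 8 − 12 = 52/5.
So RHS = -∫_0^2 v(x) φ(x) dx = -52/5.
LHS − RHS = 104/15 ≠ 0, so the identity fails.
(For a valid weak derivative the identity must hold for EVERY test function, in particular this one. The failure shows v is NOT the weak derivative of u.)
Correct weak derivative would be u'(x) = 3*x**2 - 1.


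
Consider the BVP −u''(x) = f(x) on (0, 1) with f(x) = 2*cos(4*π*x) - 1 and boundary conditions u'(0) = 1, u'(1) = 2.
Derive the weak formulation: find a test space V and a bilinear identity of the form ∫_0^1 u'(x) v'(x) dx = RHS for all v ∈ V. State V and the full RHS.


V = H^1(0, 1) (v unrestricted at boundary; u is determined up to an additive constant); weak form: ∫_0^1 u'v' dx = ∫_0^1 (2*cos(4*π*x) - 1) v dx + 2·v(1) − v(0) for all v ∈ V.

Multiply both sides by a test function v and integrate from 0 to 1:
  ∫_0^1 −u''(x) v(x) dx = ∫_0^1 f(x) v(x) dx.
Integrate the LHS by parts once:
  ∫_0^1 −u'' v dx = −[u'(x) v(x)]_0^1 + ∫_0^1 u'(x) v'(x) dx.
Thus ∫_0^1 u'(x) v'(x) dx = ∫_0^1 f(x) v(x) dx + [u'(x) v(x)]_0^1.
Choose V so that boundary terms are either known or forced to vanish.
u has inhomogeneous Neumann u'(0) = 1, u'(1) = 2. [u' v]_0^1 = (2)·v(1) − (1)·v(0) = 2·v(1) − v(0). Take V = H^1(0, 1); boundary term becomes part of RHS.
Weak formulation: find u (satisfying any essential BC) such that ∫_0^1 u'(x) v'(x) dx = ∫_0^1 f v dx + 2·v(1) − v(0) for all v ∈ V (Neumann data are natural BCs: they enter the RHS as boundary terms).
Substituting f(x) = 2*cos(4*π*x) - 1, the right-hand side is ∫_0^1 (2*cos(4*π*x) - 1) v dx + 2·v(1) − v(0).
Compatibility check (pure Neumann): taking v ≡ 1 ∈ V gives 0 = ∫_0^1 f dx + (2) − (1), i.e. ∫_0^1 f dx must equal u'(0) − u'(1) = -1. Indeed ∫_0^1 (2*cos(4*π*x) - 1) dx = -1, so the data are compatible. The solution is then unique only up to an additive constant (fix it e.g. by requiring ∫_0^1 u dx = 0).


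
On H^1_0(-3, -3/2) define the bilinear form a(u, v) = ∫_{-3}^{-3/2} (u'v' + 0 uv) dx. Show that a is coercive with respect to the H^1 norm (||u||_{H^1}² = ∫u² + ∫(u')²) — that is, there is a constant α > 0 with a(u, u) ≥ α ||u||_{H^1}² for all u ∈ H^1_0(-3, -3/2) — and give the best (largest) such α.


α = 4*π^2/(9 + 4*π^2)

Coercivity of a(·,·) on H^1_0(-3, -3/2) means a(u, u) ≥ α ||u||_{H^1}² for every u ∈ H^1_0.
The interval has length L = 3/2, and Poincaré/coercivity depend only on L. Here a(u, u) = ∫(u')² + (0)·∫u².
Here c = 0, so a(u,u) = ∫(u')² alone. The condition a(u,u) ≥ α||u||_{H^1}² reads (1−α)∫(u')² ≥ (α−c)∫u². Any admissible α is ≤ 1 (rapidly oscillating u have ∫u²/∫(u')² → 0), and α = 1 would force 0 ≥ (1−c)∫u², impossible since c < 1; so 1−α > 0. By the sharp Poincaré inequality on H^1_0 of an interval of length L, ∫(u')² ≥ (π/L)²∫u² with equality for the first sine mode sin(π(x−x₀)/L) (x₀ the left endpoint), so the inequality holds for all u iff (1−α)(π/L)² ≥ α − c, i.e. α ≤ ((π/L)² + c)/((π/L)² + 1) = (1 + c(L/π)²)/(1 + (L/π)²). (Direct route, valid since c ≤ 0: Poincaré gives c∫u² ≥ c(L/π)²∫(u')², so a(u,u) ≥ (1 + c(L/π)²)∫(u')², while ||u||_{H^1}² ≤ (1 + (L/π)²)∫(u')²; dividing yields the same α.) With (π/L)² = 4*π^2/9 and c = 0, the largest admissible constant is α = ((π/L)² + c)/((π/L)² + 1).
Simplifying, α = 4*π^2/(9 + 4*π^2).


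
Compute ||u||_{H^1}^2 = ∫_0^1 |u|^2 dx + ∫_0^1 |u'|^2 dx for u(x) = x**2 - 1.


||u||_{H^1}^2 = 28/15

The H^1 norm (squared) on an interval (0, L) is
  ||u||_{H^1}^2 = ∫_0^L u(x)^2 dx + ∫_0^L u'(x)^2 dx.
Compute u'(x) = 2*x.
Then u(x)^2 = x**4 - 2*x**2 + 1 and u'(x)^2 = 4*x**2.
Integrate each monomial from 0 to 1 using ∫_0^1 c·x^n dx = c·1^(n+1)/(n+1):
  ∫_0^1 u(x)^2 dx = ∫_0^1 (x^4 - 2*x^2 + 1) dx. Term by term:
    ∫_0^1 x^4 dx = 1/5;  ∫_0^1 -2*x^2 dx = -2/3;  ∫_0^1 1 dx = 1.
  Sum: 1/5 − 2/3 + 1 = 8/15.
  ∫_0^1 u'(x)^2 dx = ∫_0^1 (4*x^2) dx. Term by term:
    ∫_0^1 4*x^2 dx = 4/3.
Adding: ||u||_{H^1}^2 = 8/15 + 4/3 = 28/15.


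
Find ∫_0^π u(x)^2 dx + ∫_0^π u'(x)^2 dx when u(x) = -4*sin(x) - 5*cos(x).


||u||_{H^1(0,π)}^2 = 41*π

u'(x) = 5*sin(x) - 4*cos(x).
Expand u² and (u')² and integrate term by term on (0, π), using: for integers n ≥ 1, ∫_0^π sin²(nx) dx = ∫_0^π cos²(nx) dx = π/2; for n ≠ n', ∫_0^π sin(nx)sin(n'x) dx = ∫_0^π cos(nx)cos(n'x) dx = 0; and by product-to-sum, ∫_0^π sin(nx)cos(n'x) dx = ½∫_0^π [sin((n+n')x) + sin((n−n')x)] dx, which is 0 when n+n' is even and 2n/(n²−n'²) when n+n' is odd (it need not vanish on (0, π)).
  u² squared terms: (-5)²·∫cos(x)² dx = 25·π/2 = 25*π/2;  (-4)²·∫sin(x)² dx = 16·π/2 = 8*π.
  u² cross terms: 2·(-5)·(-4)·∫cos(x)·sin(x) dx = 40·(0) = 0.
  So ∫_0^π u² dx = 25*π/2 + 8*π + 0 = 41*π/2.
  (u')² squared terms: (-4)²·∫cos(x)² dx = 16·π/2 = 8*π;  (5)²·∫sin(x)² dx = 25·π/2 = 25*π/2.
  (u')² cross terms: 2·(-4)·(5)·∫cos(x)·sin(x) dx = -40·(0) = 0.
  So ∫_0^π (u')² dx = 8*π + 25*π/2 + 0 = 41*π/2.
||u||_{H^1}^2 = (41*π/2) + (41*π/2) = 41*π.


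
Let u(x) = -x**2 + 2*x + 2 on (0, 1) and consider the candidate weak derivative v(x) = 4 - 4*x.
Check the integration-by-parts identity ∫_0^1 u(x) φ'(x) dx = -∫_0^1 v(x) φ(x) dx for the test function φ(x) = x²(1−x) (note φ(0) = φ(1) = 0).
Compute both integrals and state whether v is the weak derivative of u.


LHS = -1/15, RHS = -2/15. No, v is not the weak derivative of u.

u(x) = -x**2 + 2*x + 2, classical derivative u'(x) = 2 - 2*x.
φ(x) = x²(1−x), so φ'(x) = x*(2 - 3*x).
Note φ(0) = φ(1) = 0, so the boundary term u·φ vanishes.
LHS = ∫_0^1 u(x) φ'(x) dx = ∫_0^1 (3*x^4 - 8*x^3 - 2*x^2 + 4*x) dx. Term by term:
  ∫_0^1 3*x^4 dx = 3/5;  ∫_0^1 -8*x^3 dx = -2;  ∫_0^1 -2*x^2 dx = -2/3;
  ∫_0^1 4*x dx = 2.
Sum: 3/5 − 2 − 2/3 + 2 = -1/15.
So LHS = -1/15.
∫_0^1 v(x) φ(x) dx = ∫_0^1 (4*x^4 - 8*x^3 + 4*x^2) dx. Term by term:
  ∫_0^1 4*x^4 dx = 4/5;  ∫_0^1 -8*x^3 dx = -2;  ∫_0^1 4*x^2 dx = 4/3.
Sum: 4/5 − 2 + 4/3 = 2/15.
So RHS = -∫_0^1 v(x) φ(x) dx = -2/15.
LHS − RHS = 1/15 ≠ 0, so the identity fails.
(For a valid weak derivative the identity must hold for EVERY test function, in particular this one. The failure shows v is NOT the weak derivative of u.)
Correct weak derivative would be u'(x) = 2 - 2*x.


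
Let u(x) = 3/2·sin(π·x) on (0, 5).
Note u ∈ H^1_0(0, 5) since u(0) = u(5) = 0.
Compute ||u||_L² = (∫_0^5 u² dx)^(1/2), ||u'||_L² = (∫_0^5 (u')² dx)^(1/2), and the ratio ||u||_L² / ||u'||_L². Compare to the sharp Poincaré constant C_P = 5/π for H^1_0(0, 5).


||u||_L² / ||u'||_L² = 1/π < C_P = 5/π.

u(x) = 3/2·sin(π·x), so u'(x) = 3*π*cos(π*x)/2.
Writing u(x) = A·sin(kπx/L) with A = 3/2 and k = 5, use ∫_0^L sin²(kπx/L) dx = L/2 and ∫_0^L cos²(kπx/L) dx = L/2.
u² = 9/4·sin²(π·x) and (u')² = 9*π^2/4·cos²(π·x), and each of sin², cos² integrates to L/2 = 5/2 over (0, 5).
∫_0^5 u² dx = 45/8, so ||u||_L² = 3*sqrt(10)/4.
∫_0^5 (u')² dx = 45*π^2/8, so ||u'||_L² = 3*sqrt(10)*π/4.
Ratio ||u||_L² / ||u'||_L² = 1/π.
Sharp Poincaré constant on H^1_0(0, 5) is C_P = L/π = 5/π, achieved by sin(π/5·x).
This is the k = 5 harmonic; the ratio L/(kπ) is strictly less than C_P = L/π, consistent with the sharp inequality ||u||_L² ≤ C_P ||u'||_L².
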